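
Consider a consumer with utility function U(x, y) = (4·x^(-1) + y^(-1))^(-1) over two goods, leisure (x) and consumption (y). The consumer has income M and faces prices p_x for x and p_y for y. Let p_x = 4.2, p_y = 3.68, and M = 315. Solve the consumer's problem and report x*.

x* = 51.089

From the CES first-order condition, 4·(y/x)^(2) = p_x/p_y.
Hence y/x = ((1/4)·p_x/p_y)^(1/(2)), i.e. raised to the 0.5 power.
Substitute y = (y/x)·x into the budget: x* = M/(p_x + p_y·(y/x)).
Numerically y/x = 0.534159, so x* = 315/(4.2 + 3.68·0.534159) = 51.089.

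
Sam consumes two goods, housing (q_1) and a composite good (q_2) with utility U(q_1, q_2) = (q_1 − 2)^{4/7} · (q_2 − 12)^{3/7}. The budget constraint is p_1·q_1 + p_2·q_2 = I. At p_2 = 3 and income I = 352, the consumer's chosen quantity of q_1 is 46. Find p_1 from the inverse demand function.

MRS = (4/3)·(q_2−12)/(q_1−2). Tangency with p_1/p_2 gives q_2−12 = (3/4)·(p_1/p_2)·(q_1−2).
Substituting into the budget: q_1* = 2 + 4/7·(I − 2·p_1 − 12·p_2)/p_1, and q_2* = 12 + 3/7·(…)/p_2.
Set q_1* = 46 in the demand function and solve for p_1: p_1 = 4.

p_1 = 4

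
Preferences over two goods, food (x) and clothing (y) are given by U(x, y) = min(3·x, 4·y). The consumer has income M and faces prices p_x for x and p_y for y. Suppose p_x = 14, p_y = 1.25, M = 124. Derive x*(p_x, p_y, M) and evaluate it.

x* = 8.3013

With perfect complements, no substitution: consume in ratio x:y = 4:3.
Budget: p_x·x + p_y·(3/4)·x = M, so (4·p_x + 3·p_y)·x = 4·M.
Demand: x*(p_x,p_y,M) = 4·M/(4·p_x + 3·p_y), y* = 3·M/(4·p_x + 3·p_y).
Here 4·14 + 3·1.25 = 59.75, giving x* = 8.3013.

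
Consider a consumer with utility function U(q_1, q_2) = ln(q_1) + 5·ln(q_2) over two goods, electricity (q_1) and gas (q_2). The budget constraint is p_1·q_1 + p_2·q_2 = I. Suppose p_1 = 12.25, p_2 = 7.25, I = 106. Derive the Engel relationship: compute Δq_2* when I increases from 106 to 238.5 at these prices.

Δq_2* = 15.2299

At p_1=12.25, p_2=7.25, I=106: q_2* = 5/6·106/7.25 = 12.1839.
At I' = 238.5: q_2* = 27.4138. Change: 27.4138 − 12.1839 = 15.2299.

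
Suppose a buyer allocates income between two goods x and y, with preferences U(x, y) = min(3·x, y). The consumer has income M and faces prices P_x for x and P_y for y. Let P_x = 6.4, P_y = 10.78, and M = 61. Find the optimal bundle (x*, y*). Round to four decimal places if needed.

x* = 1.5746, y* = 4.7238

Leontief preferences: the optimum is at the kink where x/1 = y/3, i.e. y = 3·x.
Budget: P_x·x + P_y·3·x = M, so (P_x + 3·P_y)·x = M.
Demand: x*(P_x,P_y,M) = M/(P_x + 3·P_y), y* = 3·M/(P_x + 3·P_y).
Here 6.4 + 3·10.78 = 38.74, giving x* = 1.5746 and y* = 4.7238.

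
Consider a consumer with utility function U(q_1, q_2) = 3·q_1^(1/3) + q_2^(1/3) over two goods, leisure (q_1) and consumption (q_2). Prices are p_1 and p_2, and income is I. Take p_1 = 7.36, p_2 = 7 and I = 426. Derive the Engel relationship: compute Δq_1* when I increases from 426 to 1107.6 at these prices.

Δq_1* = 77.3456

Numerically q_2/q_1 = 0.207486, so q_1* = 426/(7.36 + 7·0.207486) = 48.341.
At I' = 1107.6: q_1* = 125.6866. Change: 125.6866 − 48.341 = 77.3456.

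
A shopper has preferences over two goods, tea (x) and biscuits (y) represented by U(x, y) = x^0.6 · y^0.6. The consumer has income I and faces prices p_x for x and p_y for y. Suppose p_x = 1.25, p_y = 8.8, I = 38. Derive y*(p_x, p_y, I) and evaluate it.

y* = 2.1591

MU_x/MU_y = (0.6·y)/(0.6·x); tangency sets this equal to p_x/p_y.
So 0.6·p_y·y = 0.6·p_x·x; combined with the budget, a share 0.5 of income goes to x.
Demand: x*(p_x,p_y,I) = 0.5·I/p_x and y* = 0.5·I/p_y.
At p_x=1.25, p_y=8.8, I=38: y* = 0.5·38/8.8 = 2.1591.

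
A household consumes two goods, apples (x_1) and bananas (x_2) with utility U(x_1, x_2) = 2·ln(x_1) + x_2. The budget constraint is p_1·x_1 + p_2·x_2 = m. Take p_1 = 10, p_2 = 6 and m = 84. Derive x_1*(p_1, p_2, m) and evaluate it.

x_1* = 1.2

MU_x_1 = 2/x_1, MU_x_2 = 1. Tangency: 2/x_1 = p_1/p_2.
So x_1*(p_1,p_2) = 2·p_2/p_1, independent of income; and x_2* = (m − 2·p_2)/p_2.
At the given prices: x_1* = 2·6/10 = 1.2.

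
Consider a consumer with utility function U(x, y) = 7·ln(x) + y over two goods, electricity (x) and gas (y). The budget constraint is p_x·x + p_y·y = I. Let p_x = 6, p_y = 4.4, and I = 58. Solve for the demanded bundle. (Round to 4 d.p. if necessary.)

x* = 5.1333, y* = 6.1818

MU_x = 7/x, MU_y = 1. Tangency: 7/x = p_x/p_y.
So x*(p_x,p_y) = 7·p_y/p_x, independent of income; and y* = (I − 7·p_y)/p_y.
At the given prices: x* = 7·4.4/6 = 5.1333, and y* = 6.1818.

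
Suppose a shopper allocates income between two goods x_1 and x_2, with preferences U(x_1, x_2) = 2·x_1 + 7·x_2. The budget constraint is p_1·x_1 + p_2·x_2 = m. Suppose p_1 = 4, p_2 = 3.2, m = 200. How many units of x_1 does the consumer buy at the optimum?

Perfect substitutes: compare marginal utility per dollar. 2/p_1 vs 7/p_2 → 0.5 vs 2.1875.
x_2 gives more utility per dollar, so spend all income on x_2: x_2* = m/p_2, x_1* = 0.
Numerically: x_1* = 0, x_2* = 62.5.

x_1* = 0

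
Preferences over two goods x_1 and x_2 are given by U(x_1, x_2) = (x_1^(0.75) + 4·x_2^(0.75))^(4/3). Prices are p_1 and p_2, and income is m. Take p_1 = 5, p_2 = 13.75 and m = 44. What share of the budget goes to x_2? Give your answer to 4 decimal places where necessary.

share on x_2 = 0.9249

With the ratio pinned down, the budget gives x_1* = m/(p_1 + p_2·(x_2/x_1)) and x_2* = (x_2/x_1)·x_1*.
Numerically x_2/x_1 = 4.476197, so x_1* = 44/(5 + 13.75·4.476197) = 0.6612 and x_2* = 4.476197·0.6612 = 2.9596.
Expenditure on x_2: 13.75·2.9596 = 40.6941; share = 0.9249.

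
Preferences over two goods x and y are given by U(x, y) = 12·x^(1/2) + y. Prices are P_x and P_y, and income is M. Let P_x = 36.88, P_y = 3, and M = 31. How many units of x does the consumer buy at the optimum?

MU_x = 6/√x, MU_y = 1. Tangency: 6/√x = P_x/P_y.
Solve: √x = 6·P_y/P_x, so x*(P_x,P_y) = (6·P_y/P_x)², and y* = (M − P_x·x*)/P_y.
Plugging in: x* = (6·3/36.88)² = 0.2382.

x* = 0.2382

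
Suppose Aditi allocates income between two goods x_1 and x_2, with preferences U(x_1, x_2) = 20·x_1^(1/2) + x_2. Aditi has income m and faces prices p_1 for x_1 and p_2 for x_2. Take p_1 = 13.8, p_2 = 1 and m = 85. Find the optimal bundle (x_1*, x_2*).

x_1* = 0.5251, x_2* = 77.7536

Set MRS = p_1/p_2: 10·x_1^(−1/2) = p_1/p_2.
Thus x_1* = (10·p_2/p_1)² — independent of m — with the rest of income spent on x_2.
Plugging in: x_1* = (10·1/13.8)² = 0.5251, x_2* = 77.7536.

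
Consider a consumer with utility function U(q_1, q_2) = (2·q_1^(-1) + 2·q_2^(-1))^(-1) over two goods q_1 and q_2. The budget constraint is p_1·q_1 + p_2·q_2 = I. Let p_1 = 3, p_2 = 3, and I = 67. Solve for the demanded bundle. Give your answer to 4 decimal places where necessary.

MU_q_1 ∝ 2·q_1^(-2), MU_q_2 ∝ 2·q_2^(-2), so MRS = (q_2/q_1)^(2) = p_1/p_2.
Hence q_2/q_1 = (p_1/p_2)^(1/(2)), i.e. raised to the 0.5 power.
Substitute q_2 = (q_2/q_1)·q_1 into the budget: q_1* = I/(p_1 + p_2·(q_2/q_1)).
Numerically q_2/q_1 = 1, so q_1* = 67/(3 + 3·1) = 11.1667 and q_2* = 1·11.1667 = 11.1667.

q_1* = 11.1667, q_2* = 11.1667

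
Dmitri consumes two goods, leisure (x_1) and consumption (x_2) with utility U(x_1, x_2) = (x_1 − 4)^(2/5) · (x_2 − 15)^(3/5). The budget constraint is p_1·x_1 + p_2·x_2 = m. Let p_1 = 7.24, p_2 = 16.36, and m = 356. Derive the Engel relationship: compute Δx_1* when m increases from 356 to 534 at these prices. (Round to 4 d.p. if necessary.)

Δx_1* = 9.8343

Discretionary income = 356 − 4·7.24 − 15·16.36 = 81.64; x_1* = 4 + 0.4·81.64/7.24 = 8.5105.
At m' = 534: x_1* = 18.3448. Change: 18.3448 − 8.5105 = 9.8343.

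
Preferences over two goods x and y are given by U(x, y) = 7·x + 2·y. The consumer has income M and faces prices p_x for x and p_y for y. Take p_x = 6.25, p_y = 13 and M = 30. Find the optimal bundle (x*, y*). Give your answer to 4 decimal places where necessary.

x* = 4.8, y* = 0

x gives more utility per dollar, so spend all income on x: x* = M/p_x, y* = 0.
Numerically: x* = 4.8, y* = 0.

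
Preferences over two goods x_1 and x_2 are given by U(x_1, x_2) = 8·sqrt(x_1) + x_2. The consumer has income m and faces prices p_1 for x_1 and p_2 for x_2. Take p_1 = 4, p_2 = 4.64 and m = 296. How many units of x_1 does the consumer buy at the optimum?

MU_x_1 = 4/√x_1, MU_x_2 = 1. Tangency: 4/√x_1 = p_1/p_2.
Solve: √x_1 = 4·p_2/p_1, so x_1*(p_1,p_2) = (4·p_2/p_1)², and x_2* = (m − p_1·x_1*)/p_2.
Plugging in: x_1* = (4·4.64/4)² = 21.5296.

x_1* = 21.5296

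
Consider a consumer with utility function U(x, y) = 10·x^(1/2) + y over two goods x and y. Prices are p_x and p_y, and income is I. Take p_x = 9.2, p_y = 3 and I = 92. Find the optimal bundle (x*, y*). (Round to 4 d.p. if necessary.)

x* = 2.6583, y* = 22.5145

Thus x* = (5·p_y/p_x)² — independent of I — with the rest of income spent on y.
Plugging in: x* = (5·3/9.2)² = 2.6583, y* = 22.5145.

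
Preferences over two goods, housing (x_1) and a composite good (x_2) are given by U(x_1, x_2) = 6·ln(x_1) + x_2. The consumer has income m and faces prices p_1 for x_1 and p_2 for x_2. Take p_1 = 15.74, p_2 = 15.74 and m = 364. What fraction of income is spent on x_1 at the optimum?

share on x_1 = 0.2595

MU_x_1 = 6/x_1, MU_x_2 = 1. Tangency: 6/x_1 = p_1/p_2.
So x_1*(p_1,p_2) = 6·p_2/p_1, independent of income; and x_2* = (m − 6·p_2)/p_2.
At the given prices: x_1* = 6·15.74/15.74 = 6, and x_2* = 17.1258.
Expenditure on x_1: 15.74·6 = 94.44; share = 0.2595.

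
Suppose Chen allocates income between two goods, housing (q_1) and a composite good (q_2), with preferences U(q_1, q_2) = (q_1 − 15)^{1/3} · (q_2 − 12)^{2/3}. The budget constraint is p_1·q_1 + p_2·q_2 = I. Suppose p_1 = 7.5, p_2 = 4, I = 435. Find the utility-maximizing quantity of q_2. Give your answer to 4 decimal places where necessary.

This is Cobb-Douglas in (q_1−15, q_2−12): tangency gives 1/3·p_2·(q_2−12) = 2/3·p_1·(q_1−15).
After buying the subsistence bundle (15, 12), a share 1/3 of the remaining income goes to q_1: q_1* = 15 + 1/3·(I − 15p_1 − 12p_2)/p_1.
Discretionary income = 435 − 15·7.5 − 12·4 = 274.5; q_2* = 12 + 2/3·274.5/4 = 57.75.

q_2* = 57.75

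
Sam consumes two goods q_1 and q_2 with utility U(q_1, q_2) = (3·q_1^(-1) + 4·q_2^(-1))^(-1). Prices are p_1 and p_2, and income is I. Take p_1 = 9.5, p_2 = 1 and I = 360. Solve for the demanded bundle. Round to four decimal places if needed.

q_1* = 27.5671, q_2* = 98.1122

MU_q_1 ∝ 3·q_1^(-2), MU_q_2 ∝ 4·q_2^(-2), so MRS = (3/4)·(q_2/q_1)^(2) = p_1/p_2.
Solve for the ratio: q_2/q_1 = [(4/3)·p_1/p_2]^(0.5).
Substitute q_2 = (q_2/q_1)·q_1 into the budget: q_1* = I/(p_1 + p_2·(q_2/q_1)).
Numerically q_2/q_1 = 3.559026, so q_1* = 360/(9.5 + 1·3.559026) = 27.5671 and q_2* = 3.559026·27.5671 = 98.1122.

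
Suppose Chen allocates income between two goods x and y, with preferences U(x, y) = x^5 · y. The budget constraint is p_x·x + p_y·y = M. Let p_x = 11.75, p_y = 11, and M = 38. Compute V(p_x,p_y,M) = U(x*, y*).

Demand: x*(p_x,p_y,M) = 5/6·M/p_x and y* = 1/6·M/p_y.
At p_x=11.75, p_y=11, M=38: x* = 5/6·38/11.75 = 2.695, y* = 0.5758.
Utility at the optimum: U(2.695, 0.5758) = 81.8582.

V = 81.8582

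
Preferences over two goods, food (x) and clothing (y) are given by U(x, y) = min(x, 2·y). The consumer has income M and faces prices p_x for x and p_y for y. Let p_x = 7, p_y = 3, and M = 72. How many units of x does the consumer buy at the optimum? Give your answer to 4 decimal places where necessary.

With perfect complements, no substitution: consume in ratio x:y = 2:1.
Budget: p_x·x + p_y·(1/2)·x = M, so (2·p_x + p_y)·x = 2·M.
Demand: x*(p_x,p_y,M) = 2·M/(2·p_x + p_y), y* = M/(2·p_x + p_y).
Here 2·7 + 3 = 17, giving x* = 8.4706.

x* = 8.4706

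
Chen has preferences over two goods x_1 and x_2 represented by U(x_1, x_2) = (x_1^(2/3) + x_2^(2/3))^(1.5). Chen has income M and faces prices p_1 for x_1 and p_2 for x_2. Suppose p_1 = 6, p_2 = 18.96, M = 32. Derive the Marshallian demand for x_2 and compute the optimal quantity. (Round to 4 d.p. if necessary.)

x_2* = 0.1536

MRS = MU_x_1/MU_x_2 = (x_2/x_1)^(1/3). Set equal to p_1/p_2.
Solve for the ratio: x_2/x_1 = [p_1/p_2]^(3).
With the ratio pinned down, the budget gives x_1* = M/(p_1 + p_2·(x_2/x_1)) and x_2* = (x_2/x_1)·x_1*.
Numerically x_2/x_1 = 0.031691, so x_1* = 32/(6 + 18.96·0.031691) = 4.8478 and x_2* = 0.031691·4.8478 = 0.1536.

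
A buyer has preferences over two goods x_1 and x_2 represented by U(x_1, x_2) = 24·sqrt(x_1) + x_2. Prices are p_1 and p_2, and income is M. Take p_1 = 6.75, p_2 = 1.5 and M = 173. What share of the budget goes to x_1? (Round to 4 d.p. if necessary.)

share on x_1 = 0.2775

Solve: √x_1 = 12·p_2/p_1, so x_1*(p_1,p_2) = (12·p_2/p_1)², and x_2* = (M − p_1·x_1*)/p_2.
Plugging in: x_1* = (12·1.5/6.75)² = 7.1111, x_2* = 83.3333.
Expenditure on x_1: 6.75·7.1111 = 48; share = 0.2775.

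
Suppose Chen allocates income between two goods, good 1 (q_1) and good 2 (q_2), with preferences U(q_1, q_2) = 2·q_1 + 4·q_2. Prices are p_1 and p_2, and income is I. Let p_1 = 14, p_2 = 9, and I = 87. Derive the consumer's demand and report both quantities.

q_1* = 0, q_2* = 9.6667

Perfect substitutes: compare marginal utility per dollar. 2/p_1 vs 4/p_2 → 0.1429 vs 0.4444.
q_2 gives more utility per dollar, so spend all income on q_2: q_2* = I/p_2, q_1* = 0.
Numerically: q_1* = 0, q_2* = 9.6667.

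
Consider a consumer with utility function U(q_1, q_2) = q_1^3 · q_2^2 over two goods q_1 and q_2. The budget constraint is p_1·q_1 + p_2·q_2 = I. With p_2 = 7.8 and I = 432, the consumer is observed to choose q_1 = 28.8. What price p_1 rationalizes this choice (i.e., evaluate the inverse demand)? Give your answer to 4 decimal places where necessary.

The MRS is (3/2)·q_2/q_1. Set MRS = p_1/p_2.
Rearranging, p_2·q_2 = (2/3)·p_1·q_1. Substituting into the budget gives p_1·q_1·(1 + (2/3)) = I.
Demand: q_1*(p_1,p_2,I) = 0.6·I/p_1 and q_2* = 0.4·I/p_2.
Set q_1* = 28.8 in the demand function and solve for p_1: p_1 = 9.

p_1 = 9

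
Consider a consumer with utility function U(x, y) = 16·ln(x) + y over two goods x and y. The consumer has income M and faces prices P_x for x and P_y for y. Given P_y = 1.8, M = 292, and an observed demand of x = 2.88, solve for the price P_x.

P_x = 10

Set MRS = P_x/P_y: (16/x)/1 = P_x/P_y.
So x*(P_x,P_y) = 16·P_y/P_x, independent of income; and y* = (M − 16·P_y)/P_y.
Set x* = 2.88 in the demand function and solve for P_x: P_x = 10.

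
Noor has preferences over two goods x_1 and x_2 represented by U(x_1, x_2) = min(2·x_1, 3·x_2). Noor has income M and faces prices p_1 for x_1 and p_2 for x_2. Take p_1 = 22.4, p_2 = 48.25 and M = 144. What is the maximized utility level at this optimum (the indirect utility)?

V = 5.2779

With perfect complements, no substitution: consume in ratio x_1:x_2 = 3:2.
Budget: p_1·x_1 + p_2·(2/3)·x_1 = M, so (3·p_1 + 2·p_2)·x_1 = 3·M.
Demand: x_1*(p_1,p_2,M) = 3·M/(3·p_1 + 2·p_2), x_2* = 2·M/(3·p_1 + 2·p_2).
Here 3·22.4 + 2·48.25 = 163.7, giving x_1* = 2.639 and x_2* = 1.7593.
Utility at the optimum: U(2.639, 1.7593) = 5.2779.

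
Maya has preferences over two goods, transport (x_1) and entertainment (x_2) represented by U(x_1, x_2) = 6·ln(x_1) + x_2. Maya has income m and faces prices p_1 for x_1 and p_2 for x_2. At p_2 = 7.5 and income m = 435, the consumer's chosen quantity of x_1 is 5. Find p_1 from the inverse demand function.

Set MRS = p_1/p_2: (6/x_1)/1 = p_1/p_2.
So x_1*(p_1,p_2) = 6·p_2/p_1, independent of income; and x_2* = (m − 6·p_2)/p_2.
Set x_1* = 5 in the demand function and solve for p_1: p_1 = 9.

p_1 = 9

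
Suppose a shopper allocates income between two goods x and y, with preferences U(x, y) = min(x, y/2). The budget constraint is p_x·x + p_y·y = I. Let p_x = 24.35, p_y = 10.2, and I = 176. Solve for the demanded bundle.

Leontief preferences: the optimum is at the kink where x/1 = y/2, i.e. y = 2·x.
Budget: p_x·x + p_y·2·x = I, so (p_x + 2·p_y)·x = I.
Demand: x*(p_x,p_y,I) = I/(p_x + 2·p_y), y* = 2·I/(p_x + 2·p_y).
Here 24.35 + 2·10.2 = 44.75, giving x* = 3.933 and y* = 7.8659.

x* = 3.933, y* = 7.8659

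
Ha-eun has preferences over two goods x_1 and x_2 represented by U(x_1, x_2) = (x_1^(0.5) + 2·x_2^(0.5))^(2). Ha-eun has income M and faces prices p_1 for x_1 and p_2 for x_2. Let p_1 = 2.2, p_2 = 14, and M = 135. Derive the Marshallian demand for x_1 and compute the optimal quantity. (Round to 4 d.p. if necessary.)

x_1* = 37.6794

Numerically x_2/x_1 = 0.098776, so x_1* = 135/(2.2 + 14·0.098776) = 37.6794.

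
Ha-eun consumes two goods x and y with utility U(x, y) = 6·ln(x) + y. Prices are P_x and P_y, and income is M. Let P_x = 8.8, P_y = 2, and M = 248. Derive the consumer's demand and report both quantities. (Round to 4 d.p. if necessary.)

x* = 1.3636, y* = 118

So x*(P_x,P_y) = 6·P_y/P_x, independent of income; and y* = (M − 6·P_y)/P_y.
At the given prices: x* = 6·2/8.8 = 1.3636, and y* = 118.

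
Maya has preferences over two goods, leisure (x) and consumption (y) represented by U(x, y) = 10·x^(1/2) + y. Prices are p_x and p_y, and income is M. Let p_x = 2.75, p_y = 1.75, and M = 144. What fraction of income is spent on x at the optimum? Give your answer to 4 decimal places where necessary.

MU_x = 5/√x, MU_y = 1. Tangency: 5/√x = p_x/p_y.
Solve: √x = 5·p_y/p_x, so x*(p_x,p_y) = (5·p_y/p_x)², and y* = (M − p_x·x*)/p_y.
Plugging in: x* = (5·1.75/2.75)² = 10.124, y* = 66.3766.
Expenditure on x: 2.75·10.124 = 27.8409; share = 0.1933.

share on x = 0.1933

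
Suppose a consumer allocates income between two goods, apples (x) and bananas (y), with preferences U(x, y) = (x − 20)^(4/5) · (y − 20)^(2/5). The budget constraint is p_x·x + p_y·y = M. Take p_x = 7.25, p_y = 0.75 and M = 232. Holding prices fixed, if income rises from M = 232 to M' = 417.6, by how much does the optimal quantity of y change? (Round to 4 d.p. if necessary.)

Δy* = 82.4889

MRS = 2·(y−20)/(x−20). Tangency with p_x/p_y gives y−20 = (1/2)·(p_x/p_y)·(x−20).
After buying the subsistence bundle (20, 20), a share 2/3 of the remaining income goes to x: x* = 20 + 2/3·(M − 20p_x − 20p_y)/p_x.
Discretionary income = 232 − 20·7.25 − 20·0.75 = 72; y* = 20 + 1/3·72/0.75 = 52.
At M' = 417.6: y* = 134.4889. Change: 134.4889 − 52 = 82.4889.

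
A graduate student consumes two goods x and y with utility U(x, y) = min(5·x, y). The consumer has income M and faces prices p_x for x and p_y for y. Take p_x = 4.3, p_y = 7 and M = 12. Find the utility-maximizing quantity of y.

Demand: x*(p_x,p_y,M) = M/(p_x + 5·p_y), y* = 5·M/(p_x + 5·p_y).
Here 4.3 + 5·7 = 39.3, giving y* = 1.5267.

y* = 1.5267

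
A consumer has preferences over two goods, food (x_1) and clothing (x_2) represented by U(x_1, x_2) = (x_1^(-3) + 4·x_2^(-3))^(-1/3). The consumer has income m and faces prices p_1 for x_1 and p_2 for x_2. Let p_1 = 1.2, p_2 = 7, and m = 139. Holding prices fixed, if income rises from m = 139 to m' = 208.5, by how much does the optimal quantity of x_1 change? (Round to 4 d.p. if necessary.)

Δx_1* = 9.1811

Substitute x_2 = (x_2/x_1)·x_1 into the budget: x_1* = m/(p_1 + p_2·(x_2/x_1)).
Numerically x_2/x_1 = 0.909988, so x_1* = 139/(1.2 + 7·0.909988) = 18.3622.
At m' = 208.5: x_1* = 27.5432. Change: 27.5432 − 18.3622 = 9.1811.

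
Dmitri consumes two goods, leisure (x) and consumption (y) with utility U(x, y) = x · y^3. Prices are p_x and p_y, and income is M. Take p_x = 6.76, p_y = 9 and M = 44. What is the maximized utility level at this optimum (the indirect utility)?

V = 80.2159

At p_x=6.76, p_y=9, M=44: x* = 0.25·44/6.76 = 1.6272, y* = 3.6667.
Utility at the optimum: U(1.6272, 3.6667) = 80.2159.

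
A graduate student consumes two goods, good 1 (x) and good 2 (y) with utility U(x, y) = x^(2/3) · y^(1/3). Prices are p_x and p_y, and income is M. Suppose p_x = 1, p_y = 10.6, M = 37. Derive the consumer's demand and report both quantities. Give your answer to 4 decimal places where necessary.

Tangency: MRS = 2·y/x = p_x/p_y.
Rearranging, p_y·y = (1/2)·p_x·x. Substituting into the budget gives p_x·x·(1 + (1/2)) = M.
Demand: x*(p_x,p_y,M) = 2/3·M/p_x and y* = 1/3·M/p_y.
At p_x=1, p_y=10.6, M=37: x* = 2/3·37/1 = 24.6667, y* = 1.1635.

x* = 24.6667, y* = 1.1635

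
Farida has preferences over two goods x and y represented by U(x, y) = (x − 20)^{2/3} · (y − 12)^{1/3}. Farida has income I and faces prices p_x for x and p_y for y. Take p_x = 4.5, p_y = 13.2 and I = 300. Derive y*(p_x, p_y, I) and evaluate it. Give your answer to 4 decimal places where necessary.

After buying the subsistence bundle (20, 12), a share 2/3 of the remaining income goes to x: x* = 20 + 2/3·(I − 20p_x − 12p_y)/p_x.
Discretionary income = 300 − 20·4.5 − 12·13.2 = 51.6; y* = 12 + 1/3·51.6/13.2 = 13.303.

y* = 13.303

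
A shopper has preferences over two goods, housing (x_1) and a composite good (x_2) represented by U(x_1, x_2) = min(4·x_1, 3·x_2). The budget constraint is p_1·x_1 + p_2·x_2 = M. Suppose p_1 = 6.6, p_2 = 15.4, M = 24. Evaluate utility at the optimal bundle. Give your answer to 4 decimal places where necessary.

Leontief preferences: the optimum is at the kink where x_1/3 = x_2/4, i.e. x_2 = (4/3)·x_1.
Budget: p_1·x_1 + p_2·(4/3)·x_1 = M, so (3·p_1 + 4·p_2)·x_1 = 3·M.
Demand: x_1*(p_1,p_2,M) = 3·M/(3·p_1 + 4·p_2), x_2* = 4·M/(3·p_1 + 4·p_2).
Here 3·6.6 + 4·15.4 = 81.4, giving x_1* = 0.8845 and x_2* = 1.1794.
Utility at the optimum: U(0.8845, 1.1794) = 3.5381.

V = 3.5381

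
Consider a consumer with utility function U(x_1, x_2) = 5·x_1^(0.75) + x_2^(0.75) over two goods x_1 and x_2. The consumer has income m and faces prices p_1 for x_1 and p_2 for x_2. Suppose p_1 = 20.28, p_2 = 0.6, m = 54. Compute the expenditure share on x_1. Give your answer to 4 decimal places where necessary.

share on x_1 = 0.0159

From the CES first-order condition, 5·(x_2/x_1)^(0.25) = p_1/p_2.
Hence x_2/x_1 = ((1/5)·p_1/p_2)^(1/(0.25)), i.e. raised to the 4 power.
Substitute x_2 = (x_2/x_1)·x_1 into the budget: x_1* = m/(p_1 + p_2·(x_2/x_1)).
Numerically x_2/x_1 = 2088.270646, so x_1* = 54/(20.28 + 0.6·2088.270646) = 0.0424 and x_2* = 2088.270646·0.0424 = 88.5665.
Expenditure on x_1: 20.28·0.0424 = 0.8601; share = 0.0159.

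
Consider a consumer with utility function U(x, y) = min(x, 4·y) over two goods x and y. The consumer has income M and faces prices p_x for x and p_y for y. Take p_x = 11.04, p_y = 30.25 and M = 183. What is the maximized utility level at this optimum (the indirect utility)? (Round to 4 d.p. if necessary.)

With perfect complements, no substitution: consume in ratio x:y = 4:1.
Budget: p_x·x + p_y·(1/4)·x = M, so (4·p_x + p_y)·x = 4·M.
Demand: x*(p_x,p_y,M) = 4·M/(4·p_x + p_y), y* = M/(4·p_x + p_y).
Here 4·11.04 + 30.25 = 74.41, giving x* = 9.8374 and y* = 2.4593.
Utility at the optimum: U(9.8374, 2.4593) = 9.8374.

V = 9.8374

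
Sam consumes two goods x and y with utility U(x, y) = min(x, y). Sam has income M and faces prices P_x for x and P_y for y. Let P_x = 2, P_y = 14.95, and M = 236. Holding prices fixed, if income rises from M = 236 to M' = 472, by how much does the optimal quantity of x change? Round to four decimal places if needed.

Leontief preferences: the optimum is at the kink where x/1 = y/1, i.e. y = x.
Budget: P_x·x + P_y·x = M, so (P_x + P_y)·x = M.
Demand: x*(P_x,P_y,M) = M/(P_x + P_y), y* = M/(P_x + P_y).
Here 2 + 14.95 = 16.95, giving x* = 13.9233.
At M' = 472: x* = 27.8466. Change: 27.8466 − 13.9233 = 13.9233.

Δx* = 13.9233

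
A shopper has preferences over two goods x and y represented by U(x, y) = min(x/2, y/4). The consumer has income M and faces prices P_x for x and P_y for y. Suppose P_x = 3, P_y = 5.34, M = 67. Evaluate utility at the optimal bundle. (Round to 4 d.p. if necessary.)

V = 2.4488

Demand: x*(P_x,P_y,M) = 2·M/(2·P_x + 4·P_y), y* = 4·M/(2·P_x + 4·P_y).
Here 2·3 + 4·5.34 = 27.36, giving x* = 4.8977 and y* = 9.7953.
Utility at the optimum: U(4.8977, 9.7953) = 2.4488.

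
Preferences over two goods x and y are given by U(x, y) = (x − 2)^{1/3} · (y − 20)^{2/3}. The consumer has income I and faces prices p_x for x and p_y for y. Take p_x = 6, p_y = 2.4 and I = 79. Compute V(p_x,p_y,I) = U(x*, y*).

Discretionary income = 79 − 2·6 − 20·2.4 = 19; x* = 2 + 1/3·19/6 = 3.0556; y* = 20 + 2/3·19/2.4 = 25.2778.
Utility at the optimum: U(3.0556, 25.2778) = 3.0865.

V = 3.0865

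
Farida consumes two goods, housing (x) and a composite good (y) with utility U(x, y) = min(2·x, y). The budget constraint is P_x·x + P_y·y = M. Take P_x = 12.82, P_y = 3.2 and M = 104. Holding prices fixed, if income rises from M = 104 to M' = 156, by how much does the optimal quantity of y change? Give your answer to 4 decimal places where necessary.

Leontief preferences: the optimum is at the kink where x/1 = y/2, i.e. y = 2·x.
Budget: P_x·x + P_y·2·x = M, so (P_x + 2·P_y)·x = M.
Demand: x*(P_x,P_y,M) = M/(P_x + 2·P_y), y* = 2·M/(P_x + 2·P_y).
Here 12.82 + 2·3.2 = 19.22, giving y* = 10.8221.
At M' = 156: y* = 16.2331. Change: 16.2331 − 10.8221 = 5.411.

Δy* = 5.411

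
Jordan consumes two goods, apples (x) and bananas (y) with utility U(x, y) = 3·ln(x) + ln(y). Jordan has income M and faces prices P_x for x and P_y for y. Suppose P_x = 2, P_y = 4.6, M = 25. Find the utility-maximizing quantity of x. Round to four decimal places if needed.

Tangency: MRS = 3·y/x = P_x/P_y.
Rearranging, P_y·y = (1/3)·P_x·x. Substituting into the budget gives P_x·x·(1 + (1/3)) = M.
Demand: x*(P_x,P_y,M) = 0.75·M/P_x and y* = 0.25·M/P_y.
At P_x=2, P_y=4.6, M=25: x* = 0.75·25/2 = 9.375.

x* = 9.375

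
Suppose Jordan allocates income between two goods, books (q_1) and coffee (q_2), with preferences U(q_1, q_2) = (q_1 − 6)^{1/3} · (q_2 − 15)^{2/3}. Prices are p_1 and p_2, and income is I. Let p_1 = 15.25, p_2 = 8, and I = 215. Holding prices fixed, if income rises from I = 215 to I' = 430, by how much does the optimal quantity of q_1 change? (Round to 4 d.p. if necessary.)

MRS = (1/2)·(q_2−15)/(q_1−6). Tangency with p_1/p_2 gives q_2−15 = 2·(p_1/p_2)·(q_1−6).
Substituting into the budget: q_1* = 6 + 1/3·(I − 6·p_1 − 15·p_2)/p_1, and q_2* = 15 + 2/3·(…)/p_2.
Discretionary income = 215 − 6·15.25 − 15·8 = 3.5; q_1* = 6 + 1/3·3.5/15.25 = 6.0765.
At I' = 430: q_1* = 10.776. Change: 10.776 − 6.0765 = 4.6995.

Δq_1* = 4.6995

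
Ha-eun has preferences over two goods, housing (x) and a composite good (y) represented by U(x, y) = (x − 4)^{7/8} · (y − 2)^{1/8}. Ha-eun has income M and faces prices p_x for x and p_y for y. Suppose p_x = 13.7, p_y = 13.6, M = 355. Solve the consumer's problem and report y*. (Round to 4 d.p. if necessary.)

y* = 4.5092

Discretionary income = 355 − 4·13.7 − 2·13.6 = 273; y* = 2 + 0.125·273/13.6 = 4.5092.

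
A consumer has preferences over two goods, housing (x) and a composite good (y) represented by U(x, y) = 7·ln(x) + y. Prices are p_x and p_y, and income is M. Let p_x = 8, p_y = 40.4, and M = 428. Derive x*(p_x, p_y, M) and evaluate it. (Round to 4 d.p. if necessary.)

MU_x = 7/x, MU_y = 1. Tangency: 7/x = p_x/p_y.
So x*(p_x,p_y) = 7·p_y/p_x, independent of income; and y* = (M − 7·p_y)/p_y.
At the given prices: x* = 7·40.4/8 = 35.35.

x* = 35.35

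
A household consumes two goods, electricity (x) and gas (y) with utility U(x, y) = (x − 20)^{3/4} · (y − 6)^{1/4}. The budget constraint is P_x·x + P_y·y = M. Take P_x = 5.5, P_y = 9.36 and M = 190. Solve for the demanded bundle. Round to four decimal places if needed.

Let x' = x−20, y' = y−6. MRS = 3·y'/x' = P_x/P_y.
After buying the subsistence bundle (20, 6), a share 0.75 of the remaining income goes to x: x* = 20 + 0.75·(M − 20P_x − 6P_y)/P_x.
Discretionary income = 190 − 20·5.5 − 6·9.36 = 23.84; x* = 20 + 0.75·23.84/5.5 = 23.2509; y* = 6 + 0.25·23.84/9.36 = 6.6368.

x* = 23.2509, y* = 6.6368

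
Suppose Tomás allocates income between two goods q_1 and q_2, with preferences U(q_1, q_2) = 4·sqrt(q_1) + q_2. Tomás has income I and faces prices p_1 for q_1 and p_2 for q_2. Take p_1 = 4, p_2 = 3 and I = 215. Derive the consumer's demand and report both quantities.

q_1* = 2.25, q_2* = 68.6667

Utility is quasi-linear in q_2; the FOC for q_1 is 2/√q_1 = p_1/p_2.
Solve: √q_1 = 2·p_2/p_1, so q_1*(p_1,p_2) = (2·p_2/p_1)², and q_2* = (I − p_1·q_1*)/p_2.
Plugging in: q_1* = (2·3/4)² = 2.25, q_2* = 68.6667.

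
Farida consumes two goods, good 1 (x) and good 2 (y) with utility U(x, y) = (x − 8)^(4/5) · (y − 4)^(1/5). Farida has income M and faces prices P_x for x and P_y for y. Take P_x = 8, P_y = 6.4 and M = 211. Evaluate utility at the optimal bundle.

V = 9.6203

Let x' = x−8, y' = y−4. MRS = 4·y'/x' = P_x/P_y.
After buying the subsistence bundle (8, 4), a share 0.8 of the remaining income goes to x: x* = 8 + 0.8·(M − 8P_x − 4P_y)/P_x.
Discretionary income = 211 − 8·8 − 4·6.4 = 121.4; x* = 8 + 0.8·121.4/8 = 20.14; y* = 4 + 0.2·121.4/6.4 = 7.7938.
Utility at the optimum: U(20.14, 7.7938) = 9.6203.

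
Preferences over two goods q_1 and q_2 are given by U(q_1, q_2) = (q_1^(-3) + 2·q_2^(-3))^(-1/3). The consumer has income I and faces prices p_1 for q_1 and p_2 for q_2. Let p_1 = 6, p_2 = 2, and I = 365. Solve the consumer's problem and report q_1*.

MU_q_1 ∝ q_1^(-4), MU_q_2 ∝ 2·q_2^(-4), so MRS = (1/2)·(q_2/q_1)^(4) = p_1/p_2.
Solve for the ratio: q_2/q_1 = [2·p_1/p_2]^(0.25).
With the ratio pinned down, the budget gives q_1* = I/(p_1 + p_2·(q_2/q_1)) and q_2* = (q_2/q_1)·q_1*.
Numerically q_2/q_1 = 1.565085, so q_1* = 365/(6 + 2·1.565085) = 39.9774.

q_1* = 39.9774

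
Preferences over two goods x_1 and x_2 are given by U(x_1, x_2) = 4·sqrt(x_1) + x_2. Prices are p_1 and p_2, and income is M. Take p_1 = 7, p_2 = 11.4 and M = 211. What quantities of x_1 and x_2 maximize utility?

Set MRS = p_1/p_2: 2·x_1^(−1/2) = p_1/p_2.
Solve: √x_1 = 2·p_2/p_1, so x_1*(p_1,p_2) = (2·p_2/p_1)², and x_2* = (M − p_1·x_1*)/p_2.
Plugging in: x_1* = (2·11.4/7)² = 10.609, x_2* = 11.9945.

x_1* = 10.609, x_2* = 11.9945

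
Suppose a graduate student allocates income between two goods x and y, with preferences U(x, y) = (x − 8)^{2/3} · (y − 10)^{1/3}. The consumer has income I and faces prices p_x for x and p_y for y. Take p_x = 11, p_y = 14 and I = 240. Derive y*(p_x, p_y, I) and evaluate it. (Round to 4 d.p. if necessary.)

y* = 10.2857

Let x' = x−8, y' = y−10. MRS = 2·y'/x' = p_x/p_y.
Substituting into the budget: x* = 8 + 2/3·(I − 8·p_x − 10·p_y)/p_x, and y* = 10 + 1/3·(…)/p_y.
Discretionary income = 240 − 8·11 − 10·14 = 12; y* = 10 + 1/3·12/14 = 10.2857.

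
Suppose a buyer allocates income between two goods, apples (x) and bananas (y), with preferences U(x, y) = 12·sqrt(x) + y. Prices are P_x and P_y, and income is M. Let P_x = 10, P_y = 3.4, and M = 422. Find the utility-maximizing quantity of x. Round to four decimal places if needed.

MU_x = 6/√x, MU_y = 1. Tangency: 6/√x = P_x/P_y.
Thus x* = (6·P_y/P_x)² — independent of M — with the rest of income spent on y.
Plugging in: x* = (6·3.4/10)² = 4.1616.

x* = 4.1616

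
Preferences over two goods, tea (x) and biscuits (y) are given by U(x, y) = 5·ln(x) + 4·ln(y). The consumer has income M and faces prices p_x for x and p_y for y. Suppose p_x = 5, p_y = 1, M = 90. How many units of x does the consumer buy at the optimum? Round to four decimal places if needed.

The MRS is (5/4)·y/x. Set MRS = p_x/p_y.
Rearranging, p_y·y = (4/5)·p_x·x. Substituting into the budget gives p_x·x·(1 + (4/5)) = M.
Demand: x*(p_x,p_y,M) = 5/9·M/p_x and y* = 4/9·M/p_y.
At p_x=5, p_y=1, M=90: x* = 5/9·90/5 = 10.

x* = 10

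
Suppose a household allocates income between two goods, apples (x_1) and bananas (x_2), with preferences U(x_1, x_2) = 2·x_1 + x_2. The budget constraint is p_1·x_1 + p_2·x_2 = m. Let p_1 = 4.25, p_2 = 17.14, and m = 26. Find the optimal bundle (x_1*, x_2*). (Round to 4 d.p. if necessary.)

Linear utility — the consumer picks whichever good has higher MU/price: 2/4.25 = 0.4706 vs 1/17.14 = 0.0583.
x_1 gives more utility per dollar, so spend all income on x_1: x_1* = m/p_1, x_2* = 0.
Numerically: x_1* = 6.1176, x_2* = 0.

x_1* = 6.1176, x_2* = 0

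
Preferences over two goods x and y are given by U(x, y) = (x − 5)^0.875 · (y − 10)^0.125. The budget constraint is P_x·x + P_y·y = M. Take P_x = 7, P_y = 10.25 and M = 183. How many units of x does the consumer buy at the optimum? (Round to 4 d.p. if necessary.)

x* = 10.6875

MRS = 7·(y−10)/(x−5). Tangency with P_x/P_y gives y−10 = (1/7)·(P_x/P_y)·(x−5).
After buying the subsistence bundle (5, 10), a share 0.875 of the remaining income goes to x: x* = 5 + 0.875·(M − 5P_x − 10P_y)/P_x.
Discretionary income = 183 − 5·7 − 10·10.25 = 45.5; x* = 5 + 0.875·45.5/7 = 10.6875.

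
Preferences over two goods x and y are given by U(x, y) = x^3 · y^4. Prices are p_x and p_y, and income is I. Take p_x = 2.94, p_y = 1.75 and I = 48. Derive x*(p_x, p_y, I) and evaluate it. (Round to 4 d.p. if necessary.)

x* = 6.9971

MU_x/MU_y = (3·y)/(4·x); tangency sets this equal to p_x/p_y.
So 3·p_y·y = 4·p_x·x; combined with the budget, a share 3/7 of income goes to x.
Demand: x*(p_x,p_y,I) = 3/7·I/p_x and y* = 4/7·I/p_y.
At p_x=2.94, p_y=1.75, I=48: x* = 3/7·48/2.94 = 6.9971.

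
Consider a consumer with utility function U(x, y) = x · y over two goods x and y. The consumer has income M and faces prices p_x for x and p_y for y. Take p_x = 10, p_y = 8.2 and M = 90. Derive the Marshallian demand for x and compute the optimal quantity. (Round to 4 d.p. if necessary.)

MU_x/MU_y = (y)/(x); tangency sets this equal to p_x/p_y.
So p_y·y = p_x·x; combined with the budget, a share 0.5 of income goes to x.
Demand: x*(p_x,p_y,M) = 0.5·M/p_x and y* = 0.5·M/p_y.
At p_x=10, p_y=8.2, M=90: x* = 0.5·90/10 = 4.5.

x* = 4.5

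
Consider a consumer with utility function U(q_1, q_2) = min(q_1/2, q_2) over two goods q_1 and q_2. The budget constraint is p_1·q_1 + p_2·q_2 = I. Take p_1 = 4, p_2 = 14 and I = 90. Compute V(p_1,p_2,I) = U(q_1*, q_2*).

V = 4.0909

Leontief preferences: the optimum is at the kink where q_1/2 = q_2/1, i.e. q_2 = (1/2)·q_1.
Budget: p_1·q_1 + p_2·(1/2)·q_1 = I, so (2·p_1 + p_2)·q_1 = 2·I.
Demand: q_1*(p_1,p_2,I) = 2·I/(2·p_1 + p_2), q_2* = I/(2·p_1 + p_2).
Here 2·4 + 14 = 22, giving q_1* = 8.1818 and q_2* = 4.0909.
Utility at the optimum: U(8.1818, 4.0909) = 4.0909.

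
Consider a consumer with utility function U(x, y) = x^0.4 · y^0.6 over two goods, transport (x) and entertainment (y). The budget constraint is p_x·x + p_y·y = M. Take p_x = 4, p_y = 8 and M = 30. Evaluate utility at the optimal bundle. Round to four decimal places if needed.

MU_x/MU_y = (0.4·y)/(0.6·x); tangency sets this equal to p_x/p_y.
So 0.4·p_y·y = 0.6·p_x·x; combined with the budget, a share 0.4 of income goes to x.
Demand: x*(p_x,p_y,M) = 0.4·M/p_x and y* = 0.6·M/p_y.
At p_x=4, p_y=8, M=30: x* = 0.4·30/4 = 3, y* = 2.25.
Utility at the optimum: U(3, 2.25) = 2.5244.

V = 2.5244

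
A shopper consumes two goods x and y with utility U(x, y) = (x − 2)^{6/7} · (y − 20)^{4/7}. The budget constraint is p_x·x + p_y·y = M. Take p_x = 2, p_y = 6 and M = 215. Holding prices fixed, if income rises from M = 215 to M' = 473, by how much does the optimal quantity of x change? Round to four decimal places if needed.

Δx* = 77.4

MRS = (3/2)·(y−20)/(x−2). Tangency with p_x/p_y gives y−20 = (2/3)·(p_x/p_y)·(x−2).
After buying the subsistence bundle (2, 20), a share 0.6 of the remaining income goes to x: x* = 2 + 0.6·(M − 2p_x − 20p_y)/p_x.
Discretionary income = 215 − 2·2 − 20·6 = 91; x* = 2 + 0.6·91/2 = 29.3.
At M' = 473: x* = 106.7. Change: 106.7 − 29.3 = 77.4.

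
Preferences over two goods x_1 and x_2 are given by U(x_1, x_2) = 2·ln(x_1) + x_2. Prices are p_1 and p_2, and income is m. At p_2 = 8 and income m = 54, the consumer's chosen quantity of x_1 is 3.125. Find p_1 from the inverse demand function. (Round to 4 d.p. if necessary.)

MU_x_1 = 2/x_1, MU_x_2 = 1. Tangency: 2/x_1 = p_1/p_2.
So x_1*(p_1,p_2) = 2·p_2/p_1, independent of income; and x_2* = (m − 2·p_2)/p_2.
Set x_1* = 3.125 in the demand function and solve for p_1: p_1 = 5.12.

p_1 = 5.12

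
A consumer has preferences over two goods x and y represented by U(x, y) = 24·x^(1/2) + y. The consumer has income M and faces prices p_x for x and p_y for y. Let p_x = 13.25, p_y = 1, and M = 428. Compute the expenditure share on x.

Utility is quasi-linear in y; the FOC for x is 12/√x = p_x/p_y.
Thus x* = (12·p_y/p_x)² — independent of M — with the rest of income spent on y.
Plugging in: x* = (12·1/13.25)² = 0.8202, y* = 417.1321.
Expenditure on x: 13.25·0.8202 = 10.8679; share = 0.0254.

share on x = 0.0254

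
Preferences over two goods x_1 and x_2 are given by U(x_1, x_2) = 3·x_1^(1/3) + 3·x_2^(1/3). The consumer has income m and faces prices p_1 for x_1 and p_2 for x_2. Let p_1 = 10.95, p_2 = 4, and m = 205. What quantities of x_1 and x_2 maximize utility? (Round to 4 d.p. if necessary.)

x_1* = 7.0526, x_2* = 31.9434

MRS = MU_x_1/MU_x_2 = (x_2/x_1)^(2/3). Set equal to p_1/p_2.
Hence x_2/x_1 = (p_1/p_2)^(1/(2/3)), i.e. raised to the 1.5 power.
Substitute x_2 = (x_2/x_1)·x_1 into the budget: x_1* = m/(p_1 + p_2·(x_2/x_1)).
Numerically x_2/x_1 = 4.529301, so x_1* = 205/(10.95 + 4·4.529301) = 7.0526 and x_2* = 4.529301·7.0526 = 31.9434.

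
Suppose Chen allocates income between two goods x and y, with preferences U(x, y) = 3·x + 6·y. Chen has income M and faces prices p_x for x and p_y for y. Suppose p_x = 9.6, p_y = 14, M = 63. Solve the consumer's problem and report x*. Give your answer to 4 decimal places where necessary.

x* = 0

Linear utility — the consumer picks whichever good has higher MU/price: 3/9.6 = 0.3125 vs 6/14 = 0.4286.
y gives more utility per dollar, so spend all income on y: y* = M/p_y, x* = 0.
Numerically: x* = 0, y* = 4.5.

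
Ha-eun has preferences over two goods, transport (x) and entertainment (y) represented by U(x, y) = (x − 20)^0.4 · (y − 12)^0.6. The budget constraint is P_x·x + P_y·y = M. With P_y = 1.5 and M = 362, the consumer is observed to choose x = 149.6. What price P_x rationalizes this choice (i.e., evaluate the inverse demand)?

P_x = 1

MRS = (2/3)·(y−12)/(x−20). Tangency with P_x/P_y gives y−12 = (3/2)·(P_x/P_y)·(x−20).
Substituting into the budget: x* = 20 + 0.4·(M − 20·P_x − 12·P_y)/P_x, and y* = 12 + 0.6·(…)/P_y.
Set x* = 149.6 in the demand function and solve for P_x: P_x = 1.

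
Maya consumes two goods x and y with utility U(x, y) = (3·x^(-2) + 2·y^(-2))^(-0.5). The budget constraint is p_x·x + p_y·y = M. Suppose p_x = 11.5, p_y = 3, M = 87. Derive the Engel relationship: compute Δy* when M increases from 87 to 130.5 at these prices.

Δy* = 3.812

From the CES first-order condition, (3/2)·(y/x)^(3) = p_x/p_y.
Solve for the ratio: y/x = [(2/3)·p_x/p_y]^(1/3).
Substitute y = (y/x)·x into the budget: x* = M/(p_x + p_y·(y/x)).
Numerically y/x = 1.367189, so x* = 87/(11.5 + 3·1.367189) = 5.5764 and y* = 1.367189·5.5764 = 7.6239.
At M' = 130.5: y* = 11.4359. Change: 11.4359 − 7.6239 = 3.812.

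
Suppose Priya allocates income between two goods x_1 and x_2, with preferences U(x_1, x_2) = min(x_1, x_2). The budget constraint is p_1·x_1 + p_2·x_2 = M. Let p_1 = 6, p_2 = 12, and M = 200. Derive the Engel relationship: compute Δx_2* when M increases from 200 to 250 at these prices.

Demand: x_1*(p_1,p_2,M) = M/(p_1 + p_2), x_2* = M/(p_1 + p_2).
Here 6 + 12 = 18, giving x_2* = 11.1111.
At M' = 250: x_2* = 13.8889. Change: 13.8889 − 11.1111 = 2.7778.

Δx_2* = 2.7778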